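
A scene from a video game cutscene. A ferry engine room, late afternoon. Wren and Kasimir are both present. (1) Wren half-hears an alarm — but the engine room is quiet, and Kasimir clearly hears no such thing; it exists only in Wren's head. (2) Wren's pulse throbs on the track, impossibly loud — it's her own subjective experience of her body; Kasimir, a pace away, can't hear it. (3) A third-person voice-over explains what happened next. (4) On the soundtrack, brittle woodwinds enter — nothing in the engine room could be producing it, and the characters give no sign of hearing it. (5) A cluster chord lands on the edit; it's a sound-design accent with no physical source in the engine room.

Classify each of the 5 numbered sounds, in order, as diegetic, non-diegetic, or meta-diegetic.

(1) is meta-diegetic: the sound is imagined by Wren; nothing in the story world is producing it and Kasimir can't hear it.
(2) is meta-diegetic: it's Wren's internal bodily sensation rendered as sound; only Wren 'hears' it.
Sound (3): the narrator exists outside the story world, addressing only the audience, so non-diegetic.
(4) is non-diegetic: nothing in the engine room produces it and the characters don't hear it — pure soundtrack.
Sound (5): an editorial stinger — it belongs to the cut, not the story world, so non-diegetic.

meta-diegetic, meta-diegetic, non-diegetic, non-diegetic, non-diegetic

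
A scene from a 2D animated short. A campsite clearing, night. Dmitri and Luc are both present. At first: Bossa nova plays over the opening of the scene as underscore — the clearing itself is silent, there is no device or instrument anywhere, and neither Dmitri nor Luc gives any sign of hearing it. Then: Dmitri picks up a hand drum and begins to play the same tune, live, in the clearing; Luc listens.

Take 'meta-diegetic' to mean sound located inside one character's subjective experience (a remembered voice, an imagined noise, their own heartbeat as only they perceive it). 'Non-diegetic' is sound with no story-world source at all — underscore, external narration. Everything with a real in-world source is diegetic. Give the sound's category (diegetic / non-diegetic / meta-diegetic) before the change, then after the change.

non-diegetic, diegetic

Before the change: no in-world source exists and no character can hear it — underscore → non-diegetic.
After the change: a hand drum is now a real source in the story world and the characters hear it → diegetic.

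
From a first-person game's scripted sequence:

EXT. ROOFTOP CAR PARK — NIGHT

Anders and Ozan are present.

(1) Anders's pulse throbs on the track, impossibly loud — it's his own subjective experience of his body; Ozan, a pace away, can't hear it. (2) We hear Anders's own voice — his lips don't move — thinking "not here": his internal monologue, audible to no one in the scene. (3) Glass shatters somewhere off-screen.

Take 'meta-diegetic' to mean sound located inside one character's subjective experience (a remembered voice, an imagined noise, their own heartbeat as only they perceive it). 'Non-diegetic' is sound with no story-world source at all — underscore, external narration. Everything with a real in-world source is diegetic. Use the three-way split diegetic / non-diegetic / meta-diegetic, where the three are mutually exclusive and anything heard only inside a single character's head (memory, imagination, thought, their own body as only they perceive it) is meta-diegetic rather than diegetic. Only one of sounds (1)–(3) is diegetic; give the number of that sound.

(1) it's Anders's internal bodily sensation rendered as sound; only Anders 'hears' it → meta-diegetic.
Sound (2): Anders's thought-voice: a private mental sound no other character can hear, so meta-diegetic.
(3) is diegetic: the sound comes from glass physically present in the location.
Only (3) is diegetic.

3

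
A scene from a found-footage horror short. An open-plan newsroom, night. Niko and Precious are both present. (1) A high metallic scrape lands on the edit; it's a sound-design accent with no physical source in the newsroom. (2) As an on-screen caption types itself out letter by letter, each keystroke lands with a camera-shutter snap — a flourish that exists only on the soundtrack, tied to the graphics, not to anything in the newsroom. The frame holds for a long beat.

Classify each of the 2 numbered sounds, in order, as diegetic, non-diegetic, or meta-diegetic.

(1) it's a sound-design accent with no in-world source; no one in the scene can hear it → non-diegetic.
(2) is non-diegetic: the caption isn't part of the story world, so neither is the sound tied to it.

non-diegetic, non-diegetic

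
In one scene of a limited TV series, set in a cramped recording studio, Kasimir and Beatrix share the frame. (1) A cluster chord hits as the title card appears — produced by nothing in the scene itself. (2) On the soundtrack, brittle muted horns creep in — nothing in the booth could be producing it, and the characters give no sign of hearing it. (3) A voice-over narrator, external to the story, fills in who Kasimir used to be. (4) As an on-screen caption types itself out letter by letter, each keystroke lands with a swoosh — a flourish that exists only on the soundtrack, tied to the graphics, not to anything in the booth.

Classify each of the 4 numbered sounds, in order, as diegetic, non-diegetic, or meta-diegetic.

(1) nothing in the scene produces it; it's an accent added for the audience → non-diegetic.
(2) score with no on-screen or off-screen source; it exists for the audience alone → non-diegetic.
Sound (3): external voice-over — not a character, not heard by anyone in the scene, so non-diegetic.
Sound (4): sound married to a title/caption — outside the diegesis by definition, so non-diegetic.

non-diegetic, non-diegetic, non-diegetic, non-diegetic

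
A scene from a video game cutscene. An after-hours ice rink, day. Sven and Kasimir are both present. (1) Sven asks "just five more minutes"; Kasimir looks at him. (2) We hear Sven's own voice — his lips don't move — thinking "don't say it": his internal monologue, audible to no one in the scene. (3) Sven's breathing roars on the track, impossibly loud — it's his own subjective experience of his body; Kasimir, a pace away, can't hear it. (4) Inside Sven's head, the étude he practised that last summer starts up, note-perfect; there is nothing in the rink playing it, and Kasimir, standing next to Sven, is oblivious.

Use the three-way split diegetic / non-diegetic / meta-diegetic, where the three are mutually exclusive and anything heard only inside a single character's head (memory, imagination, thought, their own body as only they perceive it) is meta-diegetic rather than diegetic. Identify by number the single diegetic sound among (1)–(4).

(1) spoken by a character present in the story world → diegetic.
(2) it's Sven's unspoken thought, heard only by the audience via his subjectivity → meta-diegetic.
(3) point-of-audition from inside Sven's body; not a sound in the room → meta-diegetic.
(4) is meta-diegetic: it lives in Sven's subjectivity, not in the rink.
Only (1) is diegetic.

1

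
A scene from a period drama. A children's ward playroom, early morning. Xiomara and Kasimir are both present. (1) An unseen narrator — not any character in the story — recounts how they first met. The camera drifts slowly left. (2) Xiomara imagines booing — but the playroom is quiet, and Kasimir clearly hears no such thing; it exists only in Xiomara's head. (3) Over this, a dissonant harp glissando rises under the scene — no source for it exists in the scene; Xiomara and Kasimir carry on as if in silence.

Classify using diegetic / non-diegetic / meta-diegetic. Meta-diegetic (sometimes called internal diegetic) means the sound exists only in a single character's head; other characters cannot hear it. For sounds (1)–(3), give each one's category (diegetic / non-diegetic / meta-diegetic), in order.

non-diegetic, meta-diegetic, non-diegetic

(1) is non-diegetic: commentary laid over the scene from outside the fiction.
Sound (2): subjective to Xiomara: the playroom is silent and Kasimir hears nothing, so meta-diegetic.
Sound (3): score with no on-screen or off-screen source; it exists for the audience alone, so non-diegetic.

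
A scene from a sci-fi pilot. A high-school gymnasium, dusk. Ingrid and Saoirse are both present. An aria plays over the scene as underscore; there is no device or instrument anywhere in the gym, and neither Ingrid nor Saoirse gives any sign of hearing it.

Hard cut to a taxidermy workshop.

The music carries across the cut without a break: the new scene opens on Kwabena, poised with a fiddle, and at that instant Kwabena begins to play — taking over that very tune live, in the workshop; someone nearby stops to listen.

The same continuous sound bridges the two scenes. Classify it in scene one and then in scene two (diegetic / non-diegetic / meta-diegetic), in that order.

non-diegetic, diegetic

Scene one: there's no in-world source anywhere and no character hears it — underscore for the audience only → non-diegetic.
Scene two: from the moment Kwabena starts playing, the tune is being performed on a fiddle inside the story world and another character hears it → diegetic.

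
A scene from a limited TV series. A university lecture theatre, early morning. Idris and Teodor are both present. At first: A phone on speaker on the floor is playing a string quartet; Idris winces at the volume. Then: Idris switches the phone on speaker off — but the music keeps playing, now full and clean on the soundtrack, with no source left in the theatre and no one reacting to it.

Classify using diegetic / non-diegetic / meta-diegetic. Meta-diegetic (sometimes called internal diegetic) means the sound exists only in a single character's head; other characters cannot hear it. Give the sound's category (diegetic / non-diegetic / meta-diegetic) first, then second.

First: a phone on speaker is a real in-scene source and Idris reacts to it → diegetic.
Second: there is no longer any in-world source and no one can hear it — it has become underscore → non-diegetic.

diegetic, non-diegetic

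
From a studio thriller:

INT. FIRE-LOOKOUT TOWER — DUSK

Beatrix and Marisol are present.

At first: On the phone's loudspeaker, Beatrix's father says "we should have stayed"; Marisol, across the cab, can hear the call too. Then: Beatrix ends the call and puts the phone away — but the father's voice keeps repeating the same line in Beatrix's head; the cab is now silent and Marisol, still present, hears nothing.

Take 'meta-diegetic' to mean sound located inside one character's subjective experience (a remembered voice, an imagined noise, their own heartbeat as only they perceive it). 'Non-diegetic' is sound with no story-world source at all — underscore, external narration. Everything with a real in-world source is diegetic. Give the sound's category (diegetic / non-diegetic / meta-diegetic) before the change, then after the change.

Before the change: the loudspeaker is an in-world source; both Beatrix and Marisol hear the call → diegetic.
After the change: with the phone off, the voice continues only as Beatrix's private mental replay — Marisol can't hear it → meta-diegetic.

diegetic, meta-diegetic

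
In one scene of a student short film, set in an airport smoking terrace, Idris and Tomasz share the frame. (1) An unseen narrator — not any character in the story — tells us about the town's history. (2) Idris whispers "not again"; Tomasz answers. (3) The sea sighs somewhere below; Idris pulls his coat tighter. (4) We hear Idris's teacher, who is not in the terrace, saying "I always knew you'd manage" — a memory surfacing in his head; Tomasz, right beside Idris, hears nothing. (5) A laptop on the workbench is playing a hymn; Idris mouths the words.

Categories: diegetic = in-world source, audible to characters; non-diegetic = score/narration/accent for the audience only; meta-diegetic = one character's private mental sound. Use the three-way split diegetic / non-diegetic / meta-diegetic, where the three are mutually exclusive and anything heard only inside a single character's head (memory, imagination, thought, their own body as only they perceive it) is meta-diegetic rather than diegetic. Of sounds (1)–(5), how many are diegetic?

3

(1) commentary laid over the scene from outside the fiction → non-diegetic.
(2) Idris is a character speaking aloud in the scene → diegetic.
Sound (3): it's the actual ambient sound of the location, so diegetic.
(4) is meta-diegetic: the voice is a memory playing only inside Idris's mind; Tomasz can't hear it.
(5) is diegetic: the music comes from an on-screen device that Idris responds to.
So 3 of the 5 are diegetic: (2), (3), (5).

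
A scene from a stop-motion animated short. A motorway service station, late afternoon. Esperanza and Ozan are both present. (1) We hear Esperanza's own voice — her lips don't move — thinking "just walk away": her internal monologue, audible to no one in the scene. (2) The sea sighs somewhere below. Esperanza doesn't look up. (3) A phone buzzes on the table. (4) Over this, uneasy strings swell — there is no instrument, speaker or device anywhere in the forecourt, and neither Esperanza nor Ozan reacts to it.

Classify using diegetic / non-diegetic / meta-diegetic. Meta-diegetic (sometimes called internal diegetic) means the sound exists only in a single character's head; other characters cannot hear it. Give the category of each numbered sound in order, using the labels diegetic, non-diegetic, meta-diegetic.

Sound (1): it's Esperanza's unspoken thought, heard only by the audience via her subjectivity, so meta-diegetic.
Sound (2): ambient/room sound belonging to the story's physical space, so diegetic.
(3) an in-world source (a phone); characters could hear it → diegetic.
(4) it has no source in the story world and no character can hear it — it's underscore → non-diegetic.

meta-diegetic, diegetic, diegetic, non-diegetic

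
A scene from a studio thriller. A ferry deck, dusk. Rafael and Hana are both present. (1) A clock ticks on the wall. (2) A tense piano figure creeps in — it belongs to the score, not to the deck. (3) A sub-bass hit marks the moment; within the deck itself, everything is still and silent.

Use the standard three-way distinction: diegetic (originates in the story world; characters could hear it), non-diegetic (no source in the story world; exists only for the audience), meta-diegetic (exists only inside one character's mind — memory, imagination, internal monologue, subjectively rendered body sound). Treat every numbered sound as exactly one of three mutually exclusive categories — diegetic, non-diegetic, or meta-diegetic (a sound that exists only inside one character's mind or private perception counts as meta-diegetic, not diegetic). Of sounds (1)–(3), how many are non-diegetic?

2

(1) an in-world source (a clock); characters could hear it → diegetic.
(2) is non-diegetic: it has no source in the story world and no character can hear it — it's underscore.
(3) is non-diegetic: it's a sound-design accent with no in-world source; no one in the scene can hear it.
So 2 of the 3 are non-diegetic: (2), (3).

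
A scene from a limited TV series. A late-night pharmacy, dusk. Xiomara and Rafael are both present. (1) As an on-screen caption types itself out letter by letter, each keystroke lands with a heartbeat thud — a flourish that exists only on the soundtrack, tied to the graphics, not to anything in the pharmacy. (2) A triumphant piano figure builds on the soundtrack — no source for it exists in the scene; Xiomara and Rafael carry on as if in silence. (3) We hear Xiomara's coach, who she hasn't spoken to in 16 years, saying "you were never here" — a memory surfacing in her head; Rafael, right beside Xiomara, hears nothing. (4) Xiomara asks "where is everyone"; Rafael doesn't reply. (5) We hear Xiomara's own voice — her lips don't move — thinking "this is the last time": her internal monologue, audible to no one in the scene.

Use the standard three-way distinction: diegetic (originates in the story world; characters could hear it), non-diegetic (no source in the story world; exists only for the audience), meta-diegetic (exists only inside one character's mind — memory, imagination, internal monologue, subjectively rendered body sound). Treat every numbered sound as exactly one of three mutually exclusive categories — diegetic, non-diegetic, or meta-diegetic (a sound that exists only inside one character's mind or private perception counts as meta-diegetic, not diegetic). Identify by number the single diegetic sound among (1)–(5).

(1) sound married to a title/caption — outside the diegesis by definition → non-diegetic.
Sound (2): nothing in the pharmacy produces it and the characters don't hear it — pure soundtrack, so non-diegetic.
(3) the voice is a memory playing only inside Xiomara's mind; Rafael can't hear it → meta-diegetic.
(4) is diegetic: spoken by a character present in the story world.
(5) is meta-diegetic: internal monologue — inside Xiomara's mind, not spoken into the scene.
Only (4) is diegetic.

4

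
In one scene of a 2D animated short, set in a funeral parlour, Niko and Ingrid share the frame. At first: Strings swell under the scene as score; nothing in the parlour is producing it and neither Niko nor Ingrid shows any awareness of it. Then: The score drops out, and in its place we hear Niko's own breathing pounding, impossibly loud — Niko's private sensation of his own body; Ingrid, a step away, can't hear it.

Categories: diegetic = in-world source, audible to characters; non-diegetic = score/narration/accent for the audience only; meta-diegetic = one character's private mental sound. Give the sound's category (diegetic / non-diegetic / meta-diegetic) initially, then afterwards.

non-diegetic, meta-diegetic

Initially: underscore with no in-world source, inaudible to the characters → non-diegetic.
Afterwards: the body sound is Niko's subjective perception alone — Ingrid can't hear it → meta-diegetic.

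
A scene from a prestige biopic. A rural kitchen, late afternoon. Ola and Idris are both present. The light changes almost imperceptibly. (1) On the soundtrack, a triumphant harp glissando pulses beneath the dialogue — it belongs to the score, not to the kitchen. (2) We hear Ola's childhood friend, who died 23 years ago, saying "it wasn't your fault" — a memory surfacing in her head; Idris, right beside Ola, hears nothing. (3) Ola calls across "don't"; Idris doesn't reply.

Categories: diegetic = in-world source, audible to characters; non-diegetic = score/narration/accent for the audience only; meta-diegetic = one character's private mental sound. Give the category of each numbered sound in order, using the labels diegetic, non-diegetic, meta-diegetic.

non-diegetic, meta-diegetic, diegetic

(1) nothing in the kitchen produces it and the characters don't hear it — pure soundtrack → non-diegetic.
Sound (2): a remembered line, private to Ola — not present in the room, not audible to Idris, so meta-diegetic.
(3) is diegetic: Ola is a character speaking aloud in the scene.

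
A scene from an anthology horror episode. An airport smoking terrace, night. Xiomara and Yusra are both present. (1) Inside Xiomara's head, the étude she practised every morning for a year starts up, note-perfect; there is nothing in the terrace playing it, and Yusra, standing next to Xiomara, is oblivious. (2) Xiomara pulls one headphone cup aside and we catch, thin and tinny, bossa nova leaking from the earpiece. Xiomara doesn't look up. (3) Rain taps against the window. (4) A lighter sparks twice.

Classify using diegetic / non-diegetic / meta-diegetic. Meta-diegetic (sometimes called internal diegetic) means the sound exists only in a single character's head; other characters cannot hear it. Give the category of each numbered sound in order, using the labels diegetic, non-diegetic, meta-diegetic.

meta-diegetic, diegetic, diegetic, diegetic

(1) is meta-diegetic: the music is a memory playing inside Xiomara's mind alone; no real-world source, Yusra can't hear it.
(2) is diegetic: the headphones are an on-screen source.
Sound (3): rain is part of the location's real environment, so diegetic.
(4) is diegetic: a lighter is a real object/event in the scene's world.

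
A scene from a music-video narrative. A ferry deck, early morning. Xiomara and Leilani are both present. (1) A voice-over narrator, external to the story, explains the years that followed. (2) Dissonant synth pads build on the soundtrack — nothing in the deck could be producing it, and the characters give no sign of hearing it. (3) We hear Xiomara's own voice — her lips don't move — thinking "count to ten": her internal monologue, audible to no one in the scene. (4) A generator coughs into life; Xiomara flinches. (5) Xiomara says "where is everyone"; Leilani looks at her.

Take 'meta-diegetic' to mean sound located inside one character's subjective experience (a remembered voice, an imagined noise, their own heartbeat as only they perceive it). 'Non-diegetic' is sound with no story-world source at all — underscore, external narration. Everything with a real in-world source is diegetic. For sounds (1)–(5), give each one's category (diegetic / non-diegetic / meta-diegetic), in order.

non-diegetic, non-diegetic, meta-diegetic, diegetic, diegetic

(1) is non-diegetic: the narrator exists outside the story world, addressing only the audience.
(2) is non-diegetic: score with no on-screen or off-screen source; it exists for the audience alone.
(3) is meta-diegetic: Xiomara's thought-voice: a private mental sound no other character can hear.
(4) is diegetic: the sound comes from a generator physically present in the location.
Sound (5): Xiomara is a character speaking aloud in the scene, so diegetic.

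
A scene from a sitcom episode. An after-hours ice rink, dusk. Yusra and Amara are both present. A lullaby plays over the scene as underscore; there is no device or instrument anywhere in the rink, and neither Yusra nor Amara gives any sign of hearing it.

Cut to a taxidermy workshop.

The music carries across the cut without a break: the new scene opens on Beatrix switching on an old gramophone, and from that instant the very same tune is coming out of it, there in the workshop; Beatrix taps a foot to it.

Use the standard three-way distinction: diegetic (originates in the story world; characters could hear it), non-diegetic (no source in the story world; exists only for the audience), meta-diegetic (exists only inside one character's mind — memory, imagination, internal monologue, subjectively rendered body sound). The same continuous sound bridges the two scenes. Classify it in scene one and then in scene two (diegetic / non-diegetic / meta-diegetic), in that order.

non-diegetic, diegetic

Scene one: there's no in-world source anywhere and no character hears it — underscore for the audience only → non-diegetic.
Scene two: once Beatrix turns on an old gramophone, the music has a real source in the story world and Beatrix reacts to it → diegetic.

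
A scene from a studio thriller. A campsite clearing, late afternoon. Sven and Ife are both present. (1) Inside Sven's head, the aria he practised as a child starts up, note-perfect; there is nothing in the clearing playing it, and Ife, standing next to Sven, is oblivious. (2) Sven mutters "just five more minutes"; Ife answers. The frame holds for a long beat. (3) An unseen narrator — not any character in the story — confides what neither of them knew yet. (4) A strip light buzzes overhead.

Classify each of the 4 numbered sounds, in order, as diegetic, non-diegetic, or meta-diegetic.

meta-diegetic, diegetic, non-diegetic, diegetic

Sound (1): it lives in Sven's subjectivity, not in the clearing, so meta-diegetic.
(2) spoken by a character present in the story world → diegetic.
(3) external voice-over — not a character, not heard by anyone in the scene → non-diegetic.
Sound (4): it's the actual ambient sound of the location, so diegetic.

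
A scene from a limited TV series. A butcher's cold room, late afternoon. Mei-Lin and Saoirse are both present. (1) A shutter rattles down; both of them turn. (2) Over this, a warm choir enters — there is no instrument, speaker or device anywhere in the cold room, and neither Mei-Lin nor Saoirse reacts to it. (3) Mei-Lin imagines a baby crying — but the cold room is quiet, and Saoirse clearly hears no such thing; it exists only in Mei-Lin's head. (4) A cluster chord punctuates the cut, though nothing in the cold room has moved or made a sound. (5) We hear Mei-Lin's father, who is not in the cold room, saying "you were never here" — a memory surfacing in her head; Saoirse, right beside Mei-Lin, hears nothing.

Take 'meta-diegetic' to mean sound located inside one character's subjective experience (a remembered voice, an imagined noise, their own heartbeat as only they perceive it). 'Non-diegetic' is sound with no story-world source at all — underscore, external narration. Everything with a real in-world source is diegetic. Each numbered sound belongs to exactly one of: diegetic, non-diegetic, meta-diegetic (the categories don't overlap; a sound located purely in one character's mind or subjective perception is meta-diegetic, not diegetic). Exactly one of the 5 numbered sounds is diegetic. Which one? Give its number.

Sound (1): the sound comes from a shutter physically present in the location, so diegetic.
(2) is non-diegetic: nothing in the cold room produces it and the characters don't hear it — pure soundtrack.
(3) subjective to Mei-Lin: the cold room is silent and Saoirse hears nothing → meta-diegetic.
(4) is non-diegetic: nothing in the scene produces it; it's an accent added for the audience.
(5) is meta-diegetic: a remembered line, private to Mei-Lin — not present in the room, not audible to Saoirse.
Only (1) is diegetic.

1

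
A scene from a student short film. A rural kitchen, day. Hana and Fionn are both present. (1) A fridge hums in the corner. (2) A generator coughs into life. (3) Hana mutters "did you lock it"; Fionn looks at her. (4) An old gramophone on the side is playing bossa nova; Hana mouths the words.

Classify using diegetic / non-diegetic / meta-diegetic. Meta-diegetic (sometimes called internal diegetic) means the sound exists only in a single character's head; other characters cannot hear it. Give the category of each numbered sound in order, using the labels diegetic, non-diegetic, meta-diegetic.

(1) is diegetic: ambient/room sound belonging to the story's physical space.
(2) an in-world source (a generator); characters could hear it → diegetic.
(3) spoken by a character present in the story world → diegetic.
Sound (4): source music from an old gramophone, which exists in the story world, so diegetic.

diegetic, diegetic, diegetic, diegetic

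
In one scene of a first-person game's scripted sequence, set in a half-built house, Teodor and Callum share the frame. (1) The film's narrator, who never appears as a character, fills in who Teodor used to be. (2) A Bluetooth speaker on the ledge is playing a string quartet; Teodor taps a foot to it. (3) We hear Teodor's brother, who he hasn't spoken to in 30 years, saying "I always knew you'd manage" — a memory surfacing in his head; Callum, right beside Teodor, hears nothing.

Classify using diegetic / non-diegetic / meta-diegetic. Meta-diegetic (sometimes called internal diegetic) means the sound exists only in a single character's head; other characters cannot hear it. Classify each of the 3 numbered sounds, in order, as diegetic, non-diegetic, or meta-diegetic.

Sound (1): external voice-over — not a character, not heard by anyone in the scene, so non-diegetic.
(2) source music from a Bluetooth speaker, which exists in the story world → diegetic.
Sound (3): it's Teodor's recollection rendered as sound; the other character can't hear it, so meta-diegetic.

non-diegetic, diegetic, meta-diegetic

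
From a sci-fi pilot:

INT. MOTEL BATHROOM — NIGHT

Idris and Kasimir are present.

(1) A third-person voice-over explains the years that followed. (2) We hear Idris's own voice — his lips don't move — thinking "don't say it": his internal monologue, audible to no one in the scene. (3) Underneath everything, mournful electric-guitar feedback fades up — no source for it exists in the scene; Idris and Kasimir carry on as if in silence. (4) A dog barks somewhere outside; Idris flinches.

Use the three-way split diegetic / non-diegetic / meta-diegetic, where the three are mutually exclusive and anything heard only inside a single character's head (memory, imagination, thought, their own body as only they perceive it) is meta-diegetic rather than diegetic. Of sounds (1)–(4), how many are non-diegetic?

2

(1) is non-diegetic: the narrator exists outside the story world, addressing only the audience.
(2) is meta-diegetic: Idris's thought-voice: a private mental sound no other character can hear.
(3) is non-diegetic: score with no on-screen or off-screen source; it exists for the audience alone.
(4) the sound comes from a dog physically present in the location → diegetic.
So 2 of the 4 are non-diegetic: (1), (3).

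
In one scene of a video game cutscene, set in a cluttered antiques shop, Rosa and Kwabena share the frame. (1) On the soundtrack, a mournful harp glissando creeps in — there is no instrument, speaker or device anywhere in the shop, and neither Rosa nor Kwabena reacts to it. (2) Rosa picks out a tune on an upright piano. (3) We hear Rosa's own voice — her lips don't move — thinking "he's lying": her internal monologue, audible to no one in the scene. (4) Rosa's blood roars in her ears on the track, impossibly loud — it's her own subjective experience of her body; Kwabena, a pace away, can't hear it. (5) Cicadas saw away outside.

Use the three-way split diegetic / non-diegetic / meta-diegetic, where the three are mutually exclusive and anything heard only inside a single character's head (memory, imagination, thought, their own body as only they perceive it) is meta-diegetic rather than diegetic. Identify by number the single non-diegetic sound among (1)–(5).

Sound (1): nothing in the shop produces it and the characters don't hear it — pure soundtrack, so non-diegetic.
(2) is diegetic: the instrument and the performer are both in the scene.
(3) Rosa's thought-voice: a private mental sound no other character can hear → meta-diegetic.
Sound (4): it's Rosa's internal bodily sensation rendered as sound; only Rosa 'hears' it, so meta-diegetic.
(5) it's the actual ambient sound of the location → diegetic.
Only (1) is non-diegetic.

1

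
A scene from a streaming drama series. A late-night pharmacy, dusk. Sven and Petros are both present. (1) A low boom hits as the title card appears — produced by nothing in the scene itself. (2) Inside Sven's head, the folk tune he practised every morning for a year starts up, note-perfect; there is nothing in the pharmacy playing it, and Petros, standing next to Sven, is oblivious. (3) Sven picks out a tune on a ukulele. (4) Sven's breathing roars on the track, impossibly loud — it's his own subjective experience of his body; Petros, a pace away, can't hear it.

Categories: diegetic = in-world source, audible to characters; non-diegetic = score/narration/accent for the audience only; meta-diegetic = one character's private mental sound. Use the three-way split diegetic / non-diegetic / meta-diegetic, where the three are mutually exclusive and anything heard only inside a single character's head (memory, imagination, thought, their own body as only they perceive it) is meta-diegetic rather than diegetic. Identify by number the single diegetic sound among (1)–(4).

Sound (1): it's a sound-design accent with no in-world source; no one in the scene can hear it, so non-diegetic.
Sound (2): the music is a memory playing inside Sven's mind alone; no real-world source, Petros can't hear it, so meta-diegetic.
(3) the instrument and the performer are both in the scene → diegetic.
(4) it's Sven's internal bodily sensation rendered as sound; only Sven 'hears' it → meta-diegetic.
Only (3) is diegetic.

3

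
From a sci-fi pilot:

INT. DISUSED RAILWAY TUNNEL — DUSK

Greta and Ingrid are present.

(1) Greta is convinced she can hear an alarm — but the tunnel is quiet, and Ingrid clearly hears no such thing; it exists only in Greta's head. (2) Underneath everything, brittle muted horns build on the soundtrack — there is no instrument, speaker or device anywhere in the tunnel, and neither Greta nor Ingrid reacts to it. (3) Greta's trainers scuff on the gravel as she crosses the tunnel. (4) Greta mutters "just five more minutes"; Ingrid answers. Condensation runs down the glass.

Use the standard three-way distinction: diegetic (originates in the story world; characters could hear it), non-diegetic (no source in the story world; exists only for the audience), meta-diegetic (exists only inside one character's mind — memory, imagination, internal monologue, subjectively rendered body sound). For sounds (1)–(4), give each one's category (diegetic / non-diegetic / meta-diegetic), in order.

meta-diegetic, non-diegetic, diegetic, diegetic

(1) Greta alone 'hears' it — an imagined sound, not present in the space → meta-diegetic.
(2) is non-diegetic: nothing in the tunnel produces it and the characters don't hear it — pure soundtrack.
Sound (3): a character's body making contact with the set — an in-world sound, so diegetic.
(4) on-screen dialogue — Greta speaks and Ingrid is there to hear → diegetic.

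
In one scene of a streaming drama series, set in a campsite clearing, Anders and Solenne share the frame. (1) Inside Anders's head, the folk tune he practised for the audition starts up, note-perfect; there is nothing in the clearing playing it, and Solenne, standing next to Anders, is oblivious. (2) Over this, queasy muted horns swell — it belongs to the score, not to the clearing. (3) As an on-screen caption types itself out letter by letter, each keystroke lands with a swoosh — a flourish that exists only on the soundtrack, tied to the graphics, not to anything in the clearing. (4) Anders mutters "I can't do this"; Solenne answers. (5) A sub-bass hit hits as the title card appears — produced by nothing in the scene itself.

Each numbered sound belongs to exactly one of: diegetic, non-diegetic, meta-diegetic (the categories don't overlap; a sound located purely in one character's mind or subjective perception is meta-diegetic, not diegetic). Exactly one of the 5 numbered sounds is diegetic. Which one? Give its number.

4

(1) is meta-diegetic: the music is a memory playing inside Anders's mind alone; no real-world source, Solenne can't hear it.
Sound (2): nothing in the clearing produces it and the characters don't hear it — pure soundtrack, so non-diegetic.
(3) it accompanies on-screen graphics, not anything inside the story world → non-diegetic.
(4) is diegetic: Anders is a character speaking aloud in the scene.
(5) it's a sound-design accent with no in-world source; no one in the scene can hear it → non-diegetic.
Only (4) is diegetic.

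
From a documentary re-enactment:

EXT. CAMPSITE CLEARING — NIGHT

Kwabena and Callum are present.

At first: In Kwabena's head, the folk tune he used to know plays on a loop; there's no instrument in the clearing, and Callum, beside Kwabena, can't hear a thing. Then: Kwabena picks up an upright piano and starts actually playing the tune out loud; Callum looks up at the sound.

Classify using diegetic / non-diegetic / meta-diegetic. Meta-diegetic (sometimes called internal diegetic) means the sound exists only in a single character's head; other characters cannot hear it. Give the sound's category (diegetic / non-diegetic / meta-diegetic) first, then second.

First: the tune exists only as Kwabena's private memory; Callum can't hear it → meta-diegetic.
Second: Kwabena is now producing it live on an upright piano, in the room, and Callum hears it → diegetic.

meta-diegetic, diegetic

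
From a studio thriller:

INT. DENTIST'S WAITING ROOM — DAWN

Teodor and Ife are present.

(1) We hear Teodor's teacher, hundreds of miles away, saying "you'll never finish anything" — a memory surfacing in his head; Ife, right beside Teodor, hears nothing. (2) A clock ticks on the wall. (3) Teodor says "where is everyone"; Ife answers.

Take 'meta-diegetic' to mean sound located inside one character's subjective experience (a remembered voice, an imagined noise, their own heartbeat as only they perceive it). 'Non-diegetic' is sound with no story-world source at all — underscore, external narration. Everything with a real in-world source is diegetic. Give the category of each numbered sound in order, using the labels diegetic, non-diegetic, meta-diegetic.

meta-diegetic, diegetic, diegetic

Sound (1): the voice is a memory playing only inside Teodor's mind; Ife can't hear it, so meta-diegetic.
Sound (2): the sound comes from a clock physically present in the location, so diegetic.
(3) is diegetic: on-screen dialogue — Teodor speaks and Ife is there to hear.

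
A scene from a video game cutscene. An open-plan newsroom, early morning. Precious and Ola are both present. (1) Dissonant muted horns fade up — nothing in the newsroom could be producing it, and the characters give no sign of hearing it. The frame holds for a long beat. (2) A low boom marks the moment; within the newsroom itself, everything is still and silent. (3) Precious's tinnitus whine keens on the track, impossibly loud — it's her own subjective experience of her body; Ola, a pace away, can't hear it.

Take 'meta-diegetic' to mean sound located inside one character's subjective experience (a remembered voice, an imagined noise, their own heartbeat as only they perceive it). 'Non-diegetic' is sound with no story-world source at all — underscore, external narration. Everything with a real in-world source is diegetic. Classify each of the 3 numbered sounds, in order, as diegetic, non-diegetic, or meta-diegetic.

non-diegetic, non-diegetic, meta-diegetic

Sound (1): score with no on-screen or off-screen source; it exists for the audience alone, so non-diegetic.
(2) an editorial stinger — it belongs to the cut, not the story world → non-diegetic.
(3) a subjective body sound — Precious's private perception, inaudible to Ola → meta-diegetic.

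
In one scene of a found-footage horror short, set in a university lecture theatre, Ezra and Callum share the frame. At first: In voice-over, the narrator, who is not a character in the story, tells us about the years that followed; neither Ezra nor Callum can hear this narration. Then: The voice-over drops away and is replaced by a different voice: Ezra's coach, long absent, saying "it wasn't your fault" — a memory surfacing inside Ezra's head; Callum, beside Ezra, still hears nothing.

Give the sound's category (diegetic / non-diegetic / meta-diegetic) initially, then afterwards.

Initially: the external narrator addresses only the audience — outside the story world → non-diegetic.
Afterwards: the replacement voice is a memory inside Ezra's mind specifically → meta-diegetic.

non-diegetic, meta-diegetic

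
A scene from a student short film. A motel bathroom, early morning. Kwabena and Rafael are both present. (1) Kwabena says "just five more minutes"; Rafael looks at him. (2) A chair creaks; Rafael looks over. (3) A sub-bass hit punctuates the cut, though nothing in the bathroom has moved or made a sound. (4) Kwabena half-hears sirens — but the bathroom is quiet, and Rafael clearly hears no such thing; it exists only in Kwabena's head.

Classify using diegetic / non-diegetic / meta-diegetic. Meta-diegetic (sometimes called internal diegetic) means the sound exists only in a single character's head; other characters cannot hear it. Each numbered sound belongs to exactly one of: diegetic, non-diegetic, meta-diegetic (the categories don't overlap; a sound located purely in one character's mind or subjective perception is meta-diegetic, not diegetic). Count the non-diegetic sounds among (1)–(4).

1

Sound (1): on-screen dialogue — Kwabena speaks and Rafael is there to hear, so diegetic.
(2) is diegetic: a chair is a real object/event in the scene's world.
(3) nothing in the scene produces it; it's an accent added for the audience → non-diegetic.
(4) Kwabena alone 'hears' it — an imagined sound, not present in the space → meta-diegetic.
Non-diegetic: (3) — that's 1.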